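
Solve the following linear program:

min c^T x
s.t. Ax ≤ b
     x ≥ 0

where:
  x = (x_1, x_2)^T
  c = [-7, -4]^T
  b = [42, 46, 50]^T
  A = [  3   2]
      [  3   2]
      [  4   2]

Evaluate the objective at each vertex of the feasible region:
  z(0, 0) = 0
  z(12.5, 0) = -87.5
  z(8, 9) = -92  ←
  z(0, 21) = -84
The minimum is at x_1 = 8, x_2 = 9.

x_1 = 8, x_2 = 9, z = -92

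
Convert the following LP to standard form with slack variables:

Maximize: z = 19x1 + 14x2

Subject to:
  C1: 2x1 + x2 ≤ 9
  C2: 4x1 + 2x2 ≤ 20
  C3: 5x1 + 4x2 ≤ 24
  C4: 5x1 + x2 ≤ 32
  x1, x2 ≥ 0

max z = 19x1 + 14x2

s.t.
  2x1 + x2 + s1 = 9
  4x1 + 2x2 + s2 = 20
  5x1 + 4x2 + s3 = 24
  5x1 + x2 + s4 = 32
  x1, x2, s1, s2, s3, s4 ≥ 0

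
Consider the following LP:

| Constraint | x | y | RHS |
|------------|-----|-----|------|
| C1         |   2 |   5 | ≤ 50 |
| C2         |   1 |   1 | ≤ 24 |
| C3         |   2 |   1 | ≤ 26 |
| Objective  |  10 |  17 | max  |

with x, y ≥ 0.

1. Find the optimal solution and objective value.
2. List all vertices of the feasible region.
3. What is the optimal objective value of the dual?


1. x = 10, y = 6, z = 202
2. (0, 0), (13, 0), (10, 6), (0, 10)
3. 202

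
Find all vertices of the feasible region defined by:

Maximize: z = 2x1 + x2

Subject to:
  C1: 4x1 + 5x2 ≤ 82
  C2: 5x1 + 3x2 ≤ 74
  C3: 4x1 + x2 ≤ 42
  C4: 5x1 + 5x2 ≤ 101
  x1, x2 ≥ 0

(0, 0), (10.5, 0), (8, 10), (0, 16.4)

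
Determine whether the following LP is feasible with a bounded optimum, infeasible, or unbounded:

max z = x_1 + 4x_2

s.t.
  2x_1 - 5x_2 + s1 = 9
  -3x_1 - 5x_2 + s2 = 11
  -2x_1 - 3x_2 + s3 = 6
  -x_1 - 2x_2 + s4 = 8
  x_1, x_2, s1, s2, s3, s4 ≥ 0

Unbounded (objective can increase without bound)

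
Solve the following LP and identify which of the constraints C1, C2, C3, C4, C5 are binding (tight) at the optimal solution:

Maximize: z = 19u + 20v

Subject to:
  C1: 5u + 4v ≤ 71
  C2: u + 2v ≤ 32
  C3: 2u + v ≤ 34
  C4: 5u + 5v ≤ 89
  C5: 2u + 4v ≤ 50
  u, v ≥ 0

At u = 7, v = 9, compute slack b - a·x for each constraint:
  C1: 71 − 71 = 0  (binding)
  C2: 32 − 25 = 7  (slack)
  C3: 34 − 23 = 11  (slack)
  C4: 89 − 80 = 9  (slack)
  C5: 50 − 50 = 0  (binding)

Optimal: u = 7, v = 9
Binding: C1, C5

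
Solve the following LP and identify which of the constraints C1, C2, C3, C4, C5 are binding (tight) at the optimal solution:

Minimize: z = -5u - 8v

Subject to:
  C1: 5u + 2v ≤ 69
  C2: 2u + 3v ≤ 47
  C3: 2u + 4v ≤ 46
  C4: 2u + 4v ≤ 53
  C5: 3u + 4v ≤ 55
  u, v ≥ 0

At u = 9, v = 7, compute slack b - a·x for each constraint:
  C1: 69 − 59 = 10  (slack)
  C2: 47 − 39 = 8  (slack)
  C3: 46 − 46 = 0  (binding)
  C4: 53 − 46 = 7  (slack)
  C5: 55 − 55 = 0  (binding)

Optimal: u = 9, v = 7
Binding: C3, C5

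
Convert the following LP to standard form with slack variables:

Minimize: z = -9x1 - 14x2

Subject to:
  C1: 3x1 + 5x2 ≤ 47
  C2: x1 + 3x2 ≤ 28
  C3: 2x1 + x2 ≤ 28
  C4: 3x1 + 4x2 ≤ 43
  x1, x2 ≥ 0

min z = -9x1 - 14x2

s.t.
  3x1 + 5x2 + s1 = 47
  x1 + 3x2 + s2 = 28
  2x1 + x2 + s3 = 28
  3x1 + 4x2 + s4 = 43
  x1, x2, s1, s2, s3, s4 ≥ 0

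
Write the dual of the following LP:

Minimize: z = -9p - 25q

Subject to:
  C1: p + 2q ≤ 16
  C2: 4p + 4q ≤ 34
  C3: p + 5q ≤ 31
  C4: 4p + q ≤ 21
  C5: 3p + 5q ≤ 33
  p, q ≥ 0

Primal min cᵀx s.t. Ax ≤ b, x ≥ 0  →  Dual max −bᵀy s.t. Aᵀy ≥ −c, y ≥ 0.

Maximize: z = -16y1 - 34y2 - 31y3 - 21y4 - 33y5

Subject to:
  y1 + 4y2 + y3 + 4y4 + 3y5 ≥ 9
  2y1 + 4y2 + 5y3 + y4 + 5y5 ≥ 25
  y1, y2, y3, y4, y5 ≥ 0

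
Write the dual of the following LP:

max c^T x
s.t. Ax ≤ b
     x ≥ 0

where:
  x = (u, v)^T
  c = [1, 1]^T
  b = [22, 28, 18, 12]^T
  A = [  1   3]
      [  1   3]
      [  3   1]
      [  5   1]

Primal max cᵀx s.t. Ax ≤ b, x ≥ 0  →  Dual min bᵀy s.t. Aᵀy ≥ c, y ≥ 0.

Minimize: z = 22y1 + 28y2 + 18y3 + 12y4

Subject to:
  y1 + y2 + 3y3 + 5y4 ≥ 1
  3y1 + 3y2 + y3 + y4 ≥ 1
  y1, y2, y3, y4 ≥ 0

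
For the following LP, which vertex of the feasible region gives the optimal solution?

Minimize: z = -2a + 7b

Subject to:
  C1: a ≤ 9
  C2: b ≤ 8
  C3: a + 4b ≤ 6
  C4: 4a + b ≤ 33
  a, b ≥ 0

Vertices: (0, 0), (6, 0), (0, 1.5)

Evaluate the objective at each vertex of the feasible region:
  z(0, 0) = 0
  z(6, 0) = -12  ←
  z(0, 1.5) = 10.5
The minimum is at a = 6, b = 0.

(6, 0)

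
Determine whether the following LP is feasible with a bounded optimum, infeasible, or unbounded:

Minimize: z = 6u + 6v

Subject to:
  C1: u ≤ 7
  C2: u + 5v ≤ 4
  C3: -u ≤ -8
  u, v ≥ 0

Infeasible (no feasible solution exists)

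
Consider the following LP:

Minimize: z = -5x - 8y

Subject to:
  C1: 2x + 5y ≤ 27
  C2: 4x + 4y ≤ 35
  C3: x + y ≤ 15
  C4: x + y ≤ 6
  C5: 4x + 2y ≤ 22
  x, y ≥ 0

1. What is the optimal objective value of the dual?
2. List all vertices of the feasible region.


1. -45
2. (0, 0), (5.5, 0), (5, 1), (1, 5), (0, 5.4)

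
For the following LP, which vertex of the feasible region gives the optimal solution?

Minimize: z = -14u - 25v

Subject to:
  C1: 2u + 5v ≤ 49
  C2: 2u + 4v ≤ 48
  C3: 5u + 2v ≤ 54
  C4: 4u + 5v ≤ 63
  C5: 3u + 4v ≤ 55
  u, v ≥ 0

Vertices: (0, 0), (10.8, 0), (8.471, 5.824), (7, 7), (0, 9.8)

Evaluate the objective at each vertex of the feasible region:
  z(0, 0) = 0
  z(10.8, 0) = -151.2
  z(8.471, 5.824) = -264.2
  z(7, 7) = -273  ←
  z(0, 9.8) = -245
The minimum is at u = 7, v = 7.

(7, 7)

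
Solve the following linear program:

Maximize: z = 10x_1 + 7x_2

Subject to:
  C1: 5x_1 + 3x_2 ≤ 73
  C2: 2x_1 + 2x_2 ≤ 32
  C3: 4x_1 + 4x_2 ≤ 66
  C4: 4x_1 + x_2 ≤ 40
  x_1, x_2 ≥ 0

Evaluate the objective at each vertex of the feasible region:
  z(0, 0) = 0
  z(10, 0) = 100
  z(8, 8) = 136  ←
  z(0, 16) = 112
The maximum is at x_1 = 8, x_2 = 8.

x_1 = 8, x_2 = 8, z = 136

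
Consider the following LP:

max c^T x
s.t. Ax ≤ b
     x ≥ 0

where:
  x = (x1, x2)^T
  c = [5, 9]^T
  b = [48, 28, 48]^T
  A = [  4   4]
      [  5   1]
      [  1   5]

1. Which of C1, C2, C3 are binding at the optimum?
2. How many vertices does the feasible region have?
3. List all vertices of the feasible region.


1. C1, C3
2. 5
3. (0, 0), (5.6, 0), (4, 8), (3, 9), (0, 9.6)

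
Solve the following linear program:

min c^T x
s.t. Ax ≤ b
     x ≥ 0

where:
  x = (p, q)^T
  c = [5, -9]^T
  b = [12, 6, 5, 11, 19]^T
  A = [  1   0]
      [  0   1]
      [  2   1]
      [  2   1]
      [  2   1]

Evaluate the objective at each vertex of the feasible region:
  z(0, 0) = 0
  z(2.5, 0) = 12.5
  z(0, 5) = -45  ←
The minimum is at p = 0, q = 5.

p = 0, q = 5, z = -45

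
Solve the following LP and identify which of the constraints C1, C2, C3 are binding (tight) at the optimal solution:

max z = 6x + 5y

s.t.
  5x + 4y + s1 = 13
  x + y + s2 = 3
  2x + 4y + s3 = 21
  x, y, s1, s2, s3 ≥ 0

At x = 1, y = 2, compute slack b - a·x for each constraint:
  C1: 13 − 13 = 0  (binding)
  C2: 3 − 3 = 0  (binding)
  C3: 21 − 10 = 11  (slack)

Optimal: x = 1, y = 2
Binding: C1, C2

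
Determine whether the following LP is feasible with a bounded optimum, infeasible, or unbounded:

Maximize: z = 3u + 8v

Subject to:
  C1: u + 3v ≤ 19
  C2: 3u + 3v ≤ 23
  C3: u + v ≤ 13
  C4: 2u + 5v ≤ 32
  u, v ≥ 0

Feasible with a bounded optimal solution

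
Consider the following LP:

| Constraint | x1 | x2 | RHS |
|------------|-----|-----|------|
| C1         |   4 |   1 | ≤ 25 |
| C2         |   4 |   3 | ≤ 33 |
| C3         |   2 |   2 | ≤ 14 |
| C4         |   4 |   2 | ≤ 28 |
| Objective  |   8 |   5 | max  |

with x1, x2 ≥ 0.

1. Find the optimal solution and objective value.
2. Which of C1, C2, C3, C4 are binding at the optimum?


1. x1 = 6, x2 = 1, z = 53
2. C1, C3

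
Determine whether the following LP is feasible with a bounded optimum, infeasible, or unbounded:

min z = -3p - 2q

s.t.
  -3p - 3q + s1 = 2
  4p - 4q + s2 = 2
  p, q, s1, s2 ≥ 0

Unbounded (objective can decrease without bound)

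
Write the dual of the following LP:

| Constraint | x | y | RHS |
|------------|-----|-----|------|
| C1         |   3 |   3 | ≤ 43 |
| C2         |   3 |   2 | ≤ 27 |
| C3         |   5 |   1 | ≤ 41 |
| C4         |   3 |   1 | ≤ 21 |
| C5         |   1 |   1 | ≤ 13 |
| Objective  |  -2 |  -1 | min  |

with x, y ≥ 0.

Primal min cᵀx s.t. Ax ≤ b, x ≥ 0  →  Dual max −bᵀy s.t. Aᵀy ≥ −c, y ≥ 0.

Maximize: z = -43y1 - 27y2 - 41y3 - 21y4 - 13y5

Subject to:
  3y1 + 3y2 + 5y3 + 3y4 + y5 ≥ 2
  3y1 + 2y2 + y3 + y4 + y5 ≥ 1
  y1, y2, y3, y4, y5 ≥ 0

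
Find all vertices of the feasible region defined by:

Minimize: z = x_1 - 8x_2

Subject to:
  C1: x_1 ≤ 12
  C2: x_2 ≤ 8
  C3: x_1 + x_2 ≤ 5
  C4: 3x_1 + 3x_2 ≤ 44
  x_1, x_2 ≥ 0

(0, 0), (5, 0), (0, 5)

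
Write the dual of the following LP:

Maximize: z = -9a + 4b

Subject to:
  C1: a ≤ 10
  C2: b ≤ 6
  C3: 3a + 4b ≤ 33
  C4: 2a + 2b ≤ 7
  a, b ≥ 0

Primal max cᵀx s.t. Ax ≤ b, x ≥ 0  →  Dual min bᵀy s.t. Aᵀy ≥ c, y ≥ 0.

Minimize: z = 10y1 + 6y2 + 33y3 + 7y4

Subject to:
  y1 + 3y3 + 2y4 ≥ -9
  y2 + 4y3 + 2y4 ≥ 4
  y1, y2, y3, y4 ≥ 0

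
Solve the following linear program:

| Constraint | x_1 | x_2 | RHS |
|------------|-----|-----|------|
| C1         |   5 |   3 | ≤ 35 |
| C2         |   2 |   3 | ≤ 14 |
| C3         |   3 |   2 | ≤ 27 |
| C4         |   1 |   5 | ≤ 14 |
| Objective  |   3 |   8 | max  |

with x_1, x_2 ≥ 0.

Evaluate the objective at each vertex of the feasible region:
  z(0, 0) = 0
  z(7, 0) = 21
  z(4, 2) = 28  ←
  z(0, 2.8) = 22.4
The maximum is at x_1 = 4, x_2 = 2.

x_1 = 4, x_2 = 2, z = 28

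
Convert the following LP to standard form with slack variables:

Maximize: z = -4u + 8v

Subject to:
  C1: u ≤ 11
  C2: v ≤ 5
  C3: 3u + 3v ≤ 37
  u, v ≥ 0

max z = -4u + 8v

s.t.
  u + s1 = 11
  v + s2 = 5
  3u + 3v + s3 = 37
  u, v, s1, s2, s3 ≥ 0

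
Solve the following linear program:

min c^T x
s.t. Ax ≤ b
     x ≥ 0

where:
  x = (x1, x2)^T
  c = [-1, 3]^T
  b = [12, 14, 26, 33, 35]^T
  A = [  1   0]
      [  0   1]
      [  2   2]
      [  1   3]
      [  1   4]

Evaluate the objective at each vertex of the feasible region:
  z(0, 0) = 0
  z(12, 0) = -12  ←
  z(12, 1) = -9
  z(5.667, 7.333) = 16.33
  z(0, 8.75) = 26.25
The minimum is at x1 = 12, x2 = 0.

x1 = 12, x2 = 0, z = -12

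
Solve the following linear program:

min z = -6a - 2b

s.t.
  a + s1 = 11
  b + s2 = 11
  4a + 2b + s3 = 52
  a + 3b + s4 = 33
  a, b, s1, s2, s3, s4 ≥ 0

Evaluate the objective at each vertex of the feasible region:
  z(0, 0) = 0
  z(11, 0) = -66
  z(11, 4) = -74  ←
  z(9, 8) = -70
  z(0, 11) = -22
The minimum is at a = 11, b = 4.

a = 11, b = 4, z = -74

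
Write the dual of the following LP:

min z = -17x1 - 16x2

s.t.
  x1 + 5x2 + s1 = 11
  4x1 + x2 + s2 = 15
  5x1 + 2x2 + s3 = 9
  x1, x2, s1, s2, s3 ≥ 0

Primal min cᵀx s.t. Ax ≤ b, x ≥ 0  →  Dual max −bᵀy s.t. Aᵀy ≥ −c, y ≥ 0.

Maximize: z = -11y1 - 15y2 - 9y3

Subject to:
  y1 + 4y2 + 5y3 ≥ 17
  5y1 + y2 + 2y3 ≥ 16
  y1, y2, y3 ≥ 0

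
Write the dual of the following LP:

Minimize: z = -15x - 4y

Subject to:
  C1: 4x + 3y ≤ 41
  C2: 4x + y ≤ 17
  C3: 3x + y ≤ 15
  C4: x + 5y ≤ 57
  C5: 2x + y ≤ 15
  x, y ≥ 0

Primal min cᵀx s.t. Ax ≤ b, x ≥ 0  →  Dual max −bᵀy s.t. Aᵀy ≥ −c, y ≥ 0.

Maximize: z = -41y1 - 17y2 - 15y3 - 57y4 - 15y5

Subject to:
  4y1 + 4y2 + 3y3 + y4 + 2y5 ≥ 15
  3y1 + y2 + y3 + 5y4 + y5 ≥ 4
  y1, y2, y3, y4, y5 ≥ 0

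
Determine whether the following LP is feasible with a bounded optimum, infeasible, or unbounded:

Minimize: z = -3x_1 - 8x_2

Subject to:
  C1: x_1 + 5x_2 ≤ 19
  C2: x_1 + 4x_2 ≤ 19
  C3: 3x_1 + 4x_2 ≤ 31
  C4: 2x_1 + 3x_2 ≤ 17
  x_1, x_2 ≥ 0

Feasible with a bounded optimal solution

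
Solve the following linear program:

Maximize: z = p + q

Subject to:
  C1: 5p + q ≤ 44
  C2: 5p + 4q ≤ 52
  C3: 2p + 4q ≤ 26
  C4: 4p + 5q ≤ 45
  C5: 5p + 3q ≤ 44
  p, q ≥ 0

Evaluate the objective at each vertex of the feasible region:
  z(0, 0) = 0
  z(8.8, 0) = 8.8
  z(7, 3) = 10  ←
  z(0, 6.5) = 6.5
The maximum is at p = 7, q = 3.

p = 7, q = 3, z = 10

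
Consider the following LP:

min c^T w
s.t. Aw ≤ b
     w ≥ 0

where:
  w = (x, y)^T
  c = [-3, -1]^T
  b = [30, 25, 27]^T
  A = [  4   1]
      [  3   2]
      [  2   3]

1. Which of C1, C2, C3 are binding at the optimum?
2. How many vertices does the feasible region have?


1. C1, C2
2. 5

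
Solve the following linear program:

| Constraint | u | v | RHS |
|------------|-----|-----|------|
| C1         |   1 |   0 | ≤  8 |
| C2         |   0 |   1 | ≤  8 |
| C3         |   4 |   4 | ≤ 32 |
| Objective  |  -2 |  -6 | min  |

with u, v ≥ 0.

Evaluate the objective at each vertex of the feasible region:
  z(0, 0) = 0
  z(8, 0) = -16
  z(0, 8) = -48  ←
The minimum is at u = 0, v = 8.

u = 0, v = 8, z = -48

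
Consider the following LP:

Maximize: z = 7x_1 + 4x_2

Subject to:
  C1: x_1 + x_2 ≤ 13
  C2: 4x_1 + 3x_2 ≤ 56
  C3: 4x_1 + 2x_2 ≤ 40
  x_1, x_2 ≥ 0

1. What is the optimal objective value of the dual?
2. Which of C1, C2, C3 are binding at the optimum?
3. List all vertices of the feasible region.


1. 73
2. C1, C3
3. (0, 0), (10, 0), (7, 6), (0, 13)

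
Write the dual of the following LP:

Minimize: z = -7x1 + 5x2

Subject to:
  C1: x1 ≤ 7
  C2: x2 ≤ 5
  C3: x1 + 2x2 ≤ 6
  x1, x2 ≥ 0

Primal min cᵀx s.t. Ax ≤ b, x ≥ 0  →  Dual max −bᵀy s.t. Aᵀy ≥ −c, y ≥ 0.

Maximize: z = -7y1 - 5y2 - 6y3

Subject to:
  y1 + y3 ≥ 7
  y2 + 2y3 ≥ -5
  y1, y2, y3 ≥ 0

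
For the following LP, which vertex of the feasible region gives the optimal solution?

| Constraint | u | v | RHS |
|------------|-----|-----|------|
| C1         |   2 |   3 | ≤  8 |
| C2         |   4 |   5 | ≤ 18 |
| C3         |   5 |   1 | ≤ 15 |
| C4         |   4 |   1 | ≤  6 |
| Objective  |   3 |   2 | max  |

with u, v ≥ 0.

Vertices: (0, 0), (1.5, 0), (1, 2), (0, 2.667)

Evaluate the objective at each vertex of the feasible region:
  z(0, 0) = 0
  z(1.5, 0) = 4.5
  z(1, 2) = 7  ←
  z(0, 2.667) = 5.333
The maximum is at u = 1, v = 2.

(1, 2)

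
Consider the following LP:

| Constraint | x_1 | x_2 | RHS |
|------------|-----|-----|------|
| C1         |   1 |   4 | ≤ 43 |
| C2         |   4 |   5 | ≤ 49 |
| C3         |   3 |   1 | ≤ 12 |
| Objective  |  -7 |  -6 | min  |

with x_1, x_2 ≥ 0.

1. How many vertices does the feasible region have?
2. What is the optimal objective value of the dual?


1. 4
2. -61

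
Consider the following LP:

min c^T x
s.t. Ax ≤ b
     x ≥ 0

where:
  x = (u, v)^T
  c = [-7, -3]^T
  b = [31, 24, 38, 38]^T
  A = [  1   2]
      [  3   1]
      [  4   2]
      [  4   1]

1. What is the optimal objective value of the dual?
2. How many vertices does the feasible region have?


1. -62
2. 5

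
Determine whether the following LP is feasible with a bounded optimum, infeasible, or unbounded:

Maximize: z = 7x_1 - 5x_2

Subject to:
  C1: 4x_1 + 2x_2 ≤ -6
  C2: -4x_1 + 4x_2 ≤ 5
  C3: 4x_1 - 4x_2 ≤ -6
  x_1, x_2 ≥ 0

Infeasible (no feasible solution exists)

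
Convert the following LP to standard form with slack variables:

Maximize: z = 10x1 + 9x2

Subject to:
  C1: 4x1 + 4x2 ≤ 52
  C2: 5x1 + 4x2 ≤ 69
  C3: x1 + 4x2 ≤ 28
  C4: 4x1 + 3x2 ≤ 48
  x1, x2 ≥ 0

max z = 10x1 + 9x2

s.t.
  4x1 + 4x2 + s1 = 52
  5x1 + 4x2 + s2 = 69
  x1 + 4x2 + s3 = 28
  4x1 + 3x2 + s4 = 48
  x1, x2, s1, s2, s3, s4 ≥ 0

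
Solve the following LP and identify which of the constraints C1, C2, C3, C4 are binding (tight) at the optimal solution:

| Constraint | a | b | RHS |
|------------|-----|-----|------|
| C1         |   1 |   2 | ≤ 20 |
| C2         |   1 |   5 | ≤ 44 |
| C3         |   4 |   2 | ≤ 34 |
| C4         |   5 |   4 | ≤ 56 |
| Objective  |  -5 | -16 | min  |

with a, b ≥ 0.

At a = 4, b = 8, compute slack b - a·x for each constraint:
  C1: 20 − 20 = 0  (binding)
  C2: 44 − 44 = 0  (binding)
  C3: 34 − 32 = 2  (slack)
  C4: 56 − 52 = 4  (slack)

Optimal: a = 4, b = 8
Binding: C1, C2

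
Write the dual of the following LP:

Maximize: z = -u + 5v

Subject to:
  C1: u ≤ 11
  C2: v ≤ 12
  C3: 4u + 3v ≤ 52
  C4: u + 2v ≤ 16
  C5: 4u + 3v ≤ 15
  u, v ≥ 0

Primal max cᵀx s.t. Ax ≤ b, x ≥ 0  →  Dual min bᵀy s.t. Aᵀy ≥ c, y ≥ 0.

Minimize: z = 11y1 + 12y2 + 52y3 + 16y4 + 15y5

Subject to:
  y1 + 4y3 + y4 + 4y5 ≥ -1
  y2 + 3y3 + 2y4 + 3y5 ≥ 5
  y1, y2, y3, y4, y5 ≥ 0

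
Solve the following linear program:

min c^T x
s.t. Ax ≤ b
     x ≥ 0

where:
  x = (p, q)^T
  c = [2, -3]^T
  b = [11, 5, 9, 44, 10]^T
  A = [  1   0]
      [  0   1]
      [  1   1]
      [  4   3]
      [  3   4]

Evaluate the objective at each vertex of the feasible region:
  z(0, 0) = 0
  z(3.333, 0) = 6.667
  z(0, 2.5) = -7.5  ←
The minimum is at p = 0, q = 2.5.

p = 0, q = 2.5, z = -7.5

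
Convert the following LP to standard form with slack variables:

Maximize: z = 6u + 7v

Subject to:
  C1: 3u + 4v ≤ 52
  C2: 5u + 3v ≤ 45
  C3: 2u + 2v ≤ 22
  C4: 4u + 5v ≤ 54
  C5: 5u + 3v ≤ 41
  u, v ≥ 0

max z = 6u + 7v

s.t.
  3u + 4v + s1 = 52
  5u + 3v + s2 = 45
  2u + 2v + s3 = 22
  4u + 5v + s4 = 54
  5u + 3v + s5 = 41
  u, v, s1, s2, s3, s4, s5 ≥ 0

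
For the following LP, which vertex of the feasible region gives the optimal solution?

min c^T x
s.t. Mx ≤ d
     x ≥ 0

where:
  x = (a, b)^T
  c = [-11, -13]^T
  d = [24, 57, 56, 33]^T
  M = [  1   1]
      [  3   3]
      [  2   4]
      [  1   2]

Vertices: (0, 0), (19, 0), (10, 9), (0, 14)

Evaluate the objective at each vertex of the feasible region:
  z(0, 0) = 0
  z(19, 0) = -209
  z(10, 9) = -227  ←
  z(0, 14) = -182
The minimum is at a = 10, b = 9.

(10, 9)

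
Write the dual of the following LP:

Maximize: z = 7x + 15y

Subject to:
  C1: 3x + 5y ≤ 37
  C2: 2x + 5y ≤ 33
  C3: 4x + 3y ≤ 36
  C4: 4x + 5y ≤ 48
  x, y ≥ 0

Primal max cᵀx s.t. Ax ≤ b, x ≥ 0  →  Dual min bᵀy s.t. Aᵀy ≥ c, y ≥ 0.

Minimize: z = 37y1 + 33y2 + 36y3 + 48y4

Subject to:
  3y1 + 2y2 + 4y3 + 4y4 ≥ 7
  5y1 + 5y2 + 3y3 + 5y4 ≥ 15
  y1, y2, y3, y4 ≥ 0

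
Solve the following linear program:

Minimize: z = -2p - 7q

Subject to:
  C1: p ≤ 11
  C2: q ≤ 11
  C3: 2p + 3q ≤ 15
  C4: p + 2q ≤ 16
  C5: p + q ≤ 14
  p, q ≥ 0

Evaluate the objective at each vertex of the feasible region:
  z(0, 0) = 0
  z(7.5, 0) = -15
  z(0, 5) = -35  ←
The minimum is at p = 0, q = 5.

p = 0, q = 5, z = -35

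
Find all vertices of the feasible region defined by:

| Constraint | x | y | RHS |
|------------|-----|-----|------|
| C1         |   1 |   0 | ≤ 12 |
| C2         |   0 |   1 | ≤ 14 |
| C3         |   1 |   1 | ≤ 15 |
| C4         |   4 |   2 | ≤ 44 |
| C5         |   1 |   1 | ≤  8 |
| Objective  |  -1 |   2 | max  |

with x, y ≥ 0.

(0, 0), (8, 0), (0, 8)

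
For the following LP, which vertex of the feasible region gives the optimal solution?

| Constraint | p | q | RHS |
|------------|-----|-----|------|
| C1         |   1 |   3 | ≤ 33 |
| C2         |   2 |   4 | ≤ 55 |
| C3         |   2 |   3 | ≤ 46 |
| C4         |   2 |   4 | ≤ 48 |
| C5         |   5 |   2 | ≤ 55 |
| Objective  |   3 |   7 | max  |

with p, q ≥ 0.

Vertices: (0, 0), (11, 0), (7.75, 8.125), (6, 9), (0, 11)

Evaluate the objective at each vertex of the feasible region:
  z(0, 0) = 0
  z(11, 0) = 33
  z(7.75, 8.125) = 80.12
  z(6, 9) = 81  ←
  z(0, 11) = 77
The maximum is at p = 6, q = 9.

(6, 9)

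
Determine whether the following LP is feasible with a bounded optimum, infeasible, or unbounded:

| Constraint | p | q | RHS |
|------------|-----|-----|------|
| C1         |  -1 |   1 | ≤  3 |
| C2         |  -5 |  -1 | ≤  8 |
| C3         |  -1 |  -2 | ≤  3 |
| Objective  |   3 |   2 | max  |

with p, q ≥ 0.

Unbounded (objective can increase without bound)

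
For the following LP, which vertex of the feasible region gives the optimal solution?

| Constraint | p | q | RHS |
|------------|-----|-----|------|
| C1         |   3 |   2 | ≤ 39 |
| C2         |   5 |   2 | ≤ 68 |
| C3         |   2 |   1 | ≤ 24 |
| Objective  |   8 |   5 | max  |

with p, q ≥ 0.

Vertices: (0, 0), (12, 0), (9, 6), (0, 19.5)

Evaluate the objective at each vertex of the feasible region:
  z(0, 0) = 0
  z(12, 0) = 96
  z(9, 6) = 102  ←
  z(0, 19.5) = 97.5
The maximum is at p = 9, q = 6.

(9, 6)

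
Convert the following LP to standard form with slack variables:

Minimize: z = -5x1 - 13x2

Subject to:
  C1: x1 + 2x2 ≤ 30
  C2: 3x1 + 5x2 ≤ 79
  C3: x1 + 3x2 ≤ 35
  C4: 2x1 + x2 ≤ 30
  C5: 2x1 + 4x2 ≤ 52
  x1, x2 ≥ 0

min z = -5x1 - 13x2

s.t.
  x1 + 2x2 + s1 = 30
  3x1 + 5x2 + s2 = 79
  x1 + 3x2 + s3 = 35
  2x1 + x2 + s4 = 30
  2x1 + 4x2 + s5 = 52
  x1, x2, s1, s2, s3, s4, s5 ≥ 0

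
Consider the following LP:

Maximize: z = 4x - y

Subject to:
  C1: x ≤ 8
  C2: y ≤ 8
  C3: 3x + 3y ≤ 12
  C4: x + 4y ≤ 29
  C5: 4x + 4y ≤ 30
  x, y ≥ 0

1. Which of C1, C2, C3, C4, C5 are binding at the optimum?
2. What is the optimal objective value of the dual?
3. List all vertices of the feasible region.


1. C3
2. 16
3. (0, 0), (4, 0), (0, 4)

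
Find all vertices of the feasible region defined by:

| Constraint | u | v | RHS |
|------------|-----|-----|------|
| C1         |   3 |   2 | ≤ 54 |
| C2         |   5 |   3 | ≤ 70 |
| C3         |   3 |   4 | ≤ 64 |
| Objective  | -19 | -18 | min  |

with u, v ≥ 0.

(0, 0), (14, 0), (8, 10), (0, 16)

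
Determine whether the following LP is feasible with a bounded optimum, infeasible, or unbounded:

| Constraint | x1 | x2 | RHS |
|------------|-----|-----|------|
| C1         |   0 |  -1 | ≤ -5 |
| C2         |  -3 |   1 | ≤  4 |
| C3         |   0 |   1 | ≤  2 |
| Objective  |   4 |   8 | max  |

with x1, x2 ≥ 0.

Infeasible (no feasible solution exists)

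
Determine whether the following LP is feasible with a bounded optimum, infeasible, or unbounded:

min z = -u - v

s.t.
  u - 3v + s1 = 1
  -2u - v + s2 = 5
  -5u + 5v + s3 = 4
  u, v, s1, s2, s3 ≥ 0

Unbounded (objective can decrease without bound)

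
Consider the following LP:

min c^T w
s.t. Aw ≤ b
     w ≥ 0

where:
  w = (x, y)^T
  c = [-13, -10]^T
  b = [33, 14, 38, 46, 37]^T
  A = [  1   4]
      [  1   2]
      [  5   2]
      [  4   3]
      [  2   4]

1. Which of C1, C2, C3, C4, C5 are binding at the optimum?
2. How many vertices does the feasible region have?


1. C2, C3
2. 4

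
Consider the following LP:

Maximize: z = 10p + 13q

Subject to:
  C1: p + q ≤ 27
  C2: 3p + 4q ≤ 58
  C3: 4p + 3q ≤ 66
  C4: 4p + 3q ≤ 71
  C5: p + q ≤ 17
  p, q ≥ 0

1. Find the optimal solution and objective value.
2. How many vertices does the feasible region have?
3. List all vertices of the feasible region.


1. p = 10, q = 7, z = 191
2. 5
3. (0, 0), (16.5, 0), (15, 2), (10, 7), (0, 14.5)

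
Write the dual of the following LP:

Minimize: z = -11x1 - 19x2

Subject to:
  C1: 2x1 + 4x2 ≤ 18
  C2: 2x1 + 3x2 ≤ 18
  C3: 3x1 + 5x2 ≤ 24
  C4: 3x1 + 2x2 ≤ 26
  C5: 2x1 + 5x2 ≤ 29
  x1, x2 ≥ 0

Primal min cᵀx s.t. Ax ≤ b, x ≥ 0  →  Dual max −bᵀy s.t. Aᵀy ≥ −c, y ≥ 0.

Maximize: z = -18y1 - 18y2 - 24y3 - 26y4 - 29y5

Subject to:
  2y1 + 2y2 + 3y3 + 3y4 + 2y5 ≥ 11
  4y1 + 3y2 + 5y3 + 2y4 + 5y5 ≥ 19
  y1, y2, y3, y4, y5 ≥ 0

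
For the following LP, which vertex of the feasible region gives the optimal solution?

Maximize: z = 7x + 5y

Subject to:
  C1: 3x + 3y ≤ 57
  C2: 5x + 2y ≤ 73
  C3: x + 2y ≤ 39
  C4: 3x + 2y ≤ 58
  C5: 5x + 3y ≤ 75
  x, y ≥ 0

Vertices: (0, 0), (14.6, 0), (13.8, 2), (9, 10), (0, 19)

Evaluate the objective at each vertex of the feasible region:
  z(0, 0) = 0
  z(14.6, 0) = 102.2
  z(13.8, 2) = 106.6
  z(9, 10) = 113  ←
  z(0, 19) = 95
The maximum is at x = 9, y = 10.

(9, 10)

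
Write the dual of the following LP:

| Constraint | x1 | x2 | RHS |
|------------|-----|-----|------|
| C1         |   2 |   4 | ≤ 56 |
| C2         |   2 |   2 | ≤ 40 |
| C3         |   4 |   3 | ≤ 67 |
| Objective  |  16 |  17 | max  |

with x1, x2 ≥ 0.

Primal max cᵀx s.t. Ax ≤ b, x ≥ 0  →  Dual min bᵀy s.t. Aᵀy ≥ c, y ≥ 0.

Minimize: z = 56y1 + 40y2 + 67y3

Subject to:
  2y1 + 2y2 + 4y3 ≥ 16
  4y1 + 2y2 + 3y3 ≥ 17
  y1, y2, y3 ≥ 0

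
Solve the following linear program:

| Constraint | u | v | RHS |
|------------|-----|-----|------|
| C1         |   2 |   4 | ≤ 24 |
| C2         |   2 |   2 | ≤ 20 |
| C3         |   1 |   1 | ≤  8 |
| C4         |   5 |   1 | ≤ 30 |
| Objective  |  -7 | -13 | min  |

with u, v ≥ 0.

Evaluate the objective at each vertex of the feasible region:
  z(0, 0) = 0
  z(6, 0) = -42
  z(5.5, 2.5) = -71
  z(4, 4) = -80  ←
  z(0, 6) = -78
The minimum is at u = 4, v = 4.

u = 4, v = 4, z = -80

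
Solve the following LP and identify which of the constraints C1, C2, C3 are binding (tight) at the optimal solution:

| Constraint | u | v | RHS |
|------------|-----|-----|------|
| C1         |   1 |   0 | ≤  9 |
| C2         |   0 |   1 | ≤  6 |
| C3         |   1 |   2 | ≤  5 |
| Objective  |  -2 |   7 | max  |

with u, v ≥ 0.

At u = 0, v = 2.5, compute slack b - a·x for each constraint:
  C1: 9 − 0 = 9  (slack)
  C2: 6 − 2.5 = 3.5  (slack)
  C3: 5 − 5 = 0  (binding)

Optimal: u = 0, v = 2.5
Binding: C3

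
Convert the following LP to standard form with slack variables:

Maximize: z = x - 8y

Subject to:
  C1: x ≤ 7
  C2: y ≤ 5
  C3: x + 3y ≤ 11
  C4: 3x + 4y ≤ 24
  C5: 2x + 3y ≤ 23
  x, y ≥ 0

max z = x - 8y

s.t.
  x + s1 = 7
  y + s2 = 5
  x + 3y + s3 = 11
  3x + 4y + s4 = 24
  2x + 3y + s5 = 23
  x, y, s1, s2, s3, s4, s5 ≥ 0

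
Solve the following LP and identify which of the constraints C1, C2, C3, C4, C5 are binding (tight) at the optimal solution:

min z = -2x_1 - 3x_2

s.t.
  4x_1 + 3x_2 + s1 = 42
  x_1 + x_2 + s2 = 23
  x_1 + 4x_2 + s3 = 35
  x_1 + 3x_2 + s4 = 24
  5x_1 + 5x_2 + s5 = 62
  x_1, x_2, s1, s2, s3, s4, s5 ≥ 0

At x_1 = 6, x_2 = 6, compute slack b - a·x for each constraint:
  C1: 42 − 42 = 0  (binding)
  C2: 23 − 12 = 11  (slack)
  C3: 35 − 30 = 5  (slack)
  C4: 24 − 24 = 0  (binding)
  C5: 62 − 60 = 2  (slack)

Optimal: x_1 = 6, x_2 = 6
Binding: C1, C4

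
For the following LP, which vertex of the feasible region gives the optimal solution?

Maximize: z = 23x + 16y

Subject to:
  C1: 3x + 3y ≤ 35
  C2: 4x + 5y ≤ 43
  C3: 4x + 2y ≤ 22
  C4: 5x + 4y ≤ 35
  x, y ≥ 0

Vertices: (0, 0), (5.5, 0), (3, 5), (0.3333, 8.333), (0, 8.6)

Evaluate the objective at each vertex of the feasible region:
  z(0, 0) = 0
  z(5.5, 0) = 126.5
  z(3, 5) = 149  ←
  z(0.3333, 8.333) = 141
  z(0, 8.6) = 137.6
The maximum is at x = 3, y = 5.

(3, 5)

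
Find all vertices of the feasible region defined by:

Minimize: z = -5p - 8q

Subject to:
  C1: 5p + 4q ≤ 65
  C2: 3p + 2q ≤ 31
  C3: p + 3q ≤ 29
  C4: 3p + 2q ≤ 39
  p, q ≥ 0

(0, 0), (10.33, 0), (5, 8), (0, 9.667)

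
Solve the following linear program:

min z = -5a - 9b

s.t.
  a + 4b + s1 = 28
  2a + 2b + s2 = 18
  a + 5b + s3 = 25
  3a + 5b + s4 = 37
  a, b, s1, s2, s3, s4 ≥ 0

Evaluate the objective at each vertex of the feasible region:
  z(0, 0) = 0
  z(9, 0) = -45
  z(5, 4) = -61  ←
  z(0, 5) = -45
The minimum is at a = 5, b = 4.

a = 5, b = 4, z = -61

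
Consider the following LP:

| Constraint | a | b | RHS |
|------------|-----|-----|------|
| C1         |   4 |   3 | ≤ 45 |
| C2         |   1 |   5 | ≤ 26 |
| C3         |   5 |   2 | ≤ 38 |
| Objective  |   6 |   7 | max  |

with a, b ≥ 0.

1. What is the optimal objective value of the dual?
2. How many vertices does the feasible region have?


1. 64
2. 4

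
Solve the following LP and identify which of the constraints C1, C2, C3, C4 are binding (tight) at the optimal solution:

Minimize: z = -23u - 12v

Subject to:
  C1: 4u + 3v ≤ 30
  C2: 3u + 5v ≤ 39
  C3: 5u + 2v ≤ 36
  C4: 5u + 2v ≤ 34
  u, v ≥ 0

At u = 6, v = 2, compute slack b - a·x for each constraint:
  C1: 30 − 30 = 0  (binding)
  C2: 39 − 28 = 11  (slack)
  C3: 36 − 34 = 2  (slack)
  C4: 34 − 34 = 0  (binding)

Optimal: u = 6, v = 2
Binding: C1, C4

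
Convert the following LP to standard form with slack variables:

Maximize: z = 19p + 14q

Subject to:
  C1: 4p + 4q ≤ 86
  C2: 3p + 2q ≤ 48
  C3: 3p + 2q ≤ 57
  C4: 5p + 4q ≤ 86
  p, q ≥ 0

max z = 19p + 14q

s.t.
  4p + 4q + s1 = 86
  3p + 2q + s2 = 48
  3p + 2q + s3 = 57
  5p + 4q + s4 = 86
  p, q, s1, s2, s3, s4 ≥ 0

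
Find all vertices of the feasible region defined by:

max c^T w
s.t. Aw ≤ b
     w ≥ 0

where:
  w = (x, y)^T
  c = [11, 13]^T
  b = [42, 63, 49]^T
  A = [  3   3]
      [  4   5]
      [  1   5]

(0, 0), (14, 0), (7, 7), (4.667, 8.867), (0, 9.8)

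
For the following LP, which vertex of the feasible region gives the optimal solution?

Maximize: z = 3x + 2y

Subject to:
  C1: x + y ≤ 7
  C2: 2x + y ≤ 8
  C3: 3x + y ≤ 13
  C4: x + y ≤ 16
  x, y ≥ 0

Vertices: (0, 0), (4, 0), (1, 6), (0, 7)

Evaluate the objective at each vertex of the feasible region:
  z(0, 0) = 0
  z(4, 0) = 12
  z(1, 6) = 15  ←
  z(0, 7) = 14
The maximum is at x = 1, y = 6.

(1, 6)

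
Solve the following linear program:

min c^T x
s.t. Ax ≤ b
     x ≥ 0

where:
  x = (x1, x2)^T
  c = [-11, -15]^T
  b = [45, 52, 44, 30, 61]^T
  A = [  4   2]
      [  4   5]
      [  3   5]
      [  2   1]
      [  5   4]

Evaluate the objective at each vertex of the feasible region:
  z(0, 0) = 0
  z(11.25, 0) = -123.8
  z(10.08, 2.333) = -145.9
  z(8, 4) = -148  ←
  z(0, 8.8) = -132
The minimum is at x1 = 8, x2 = 4.

x1 = 8, x2 = 4, z = -148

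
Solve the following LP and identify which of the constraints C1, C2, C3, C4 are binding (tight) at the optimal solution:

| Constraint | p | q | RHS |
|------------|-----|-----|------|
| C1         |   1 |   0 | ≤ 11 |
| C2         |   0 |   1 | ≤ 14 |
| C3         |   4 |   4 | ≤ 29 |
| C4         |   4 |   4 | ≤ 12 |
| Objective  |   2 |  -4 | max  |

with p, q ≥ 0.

At p = 3, q = 0, compute slack b - a·x for each constraint:
  C1: 11 − 3 = 8  (slack)
  C2: 14 − 0 = 14  (slack)
  C3: 29 − 12 = 17  (slack)
  C4: 12 − 12 = 0  (binding)

Optimal: p = 3, q = 0
Binding: C4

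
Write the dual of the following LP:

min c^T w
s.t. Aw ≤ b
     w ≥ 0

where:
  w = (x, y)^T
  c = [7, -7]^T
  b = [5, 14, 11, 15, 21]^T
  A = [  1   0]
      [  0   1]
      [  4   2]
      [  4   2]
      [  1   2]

Primal min cᵀx s.t. Ax ≤ b, x ≥ 0  →  Dual max −bᵀy s.t. Aᵀy ≥ −c, y ≥ 0.

Maximize: z = -5y1 - 14y2 - 11y3 - 15y4 - 21y5

Subject to:
  y1 + 4y3 + 4y4 + y5 ≥ -7
  y2 + 2y3 + 2y4 + 2y5 ≥ 7
  y1, y2, y3, y4, y5 ≥ 0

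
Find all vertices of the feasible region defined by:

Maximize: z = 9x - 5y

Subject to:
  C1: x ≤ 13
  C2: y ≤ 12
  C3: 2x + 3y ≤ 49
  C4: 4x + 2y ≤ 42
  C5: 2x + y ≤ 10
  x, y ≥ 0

(0, 0), (5, 0), (0, 10)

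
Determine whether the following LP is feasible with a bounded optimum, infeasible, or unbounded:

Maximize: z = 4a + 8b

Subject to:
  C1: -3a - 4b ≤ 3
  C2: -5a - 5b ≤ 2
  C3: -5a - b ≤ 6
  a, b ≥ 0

Unbounded (objective can increase without bound)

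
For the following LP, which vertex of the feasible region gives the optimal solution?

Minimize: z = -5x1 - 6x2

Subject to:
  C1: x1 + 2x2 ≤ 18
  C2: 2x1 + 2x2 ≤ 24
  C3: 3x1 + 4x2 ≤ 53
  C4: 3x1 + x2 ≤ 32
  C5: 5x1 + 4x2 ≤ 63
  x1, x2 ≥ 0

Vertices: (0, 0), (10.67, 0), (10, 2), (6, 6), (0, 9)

Evaluate the objective at each vertex of the feasible region:
  z(0, 0) = 0
  z(10.67, 0) = -53.33
  z(10, 2) = -62
  z(6, 6) = -66  ←
  z(0, 9) = -54
The minimum is at x1 = 6, x2 = 6.

(6, 6)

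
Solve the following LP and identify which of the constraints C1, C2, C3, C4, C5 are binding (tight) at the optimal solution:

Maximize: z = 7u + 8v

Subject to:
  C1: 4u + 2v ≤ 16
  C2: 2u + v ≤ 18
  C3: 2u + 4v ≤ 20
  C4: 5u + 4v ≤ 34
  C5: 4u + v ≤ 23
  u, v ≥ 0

At u = 2, v = 4, compute slack b - a·x for each constraint:
  C1: 16 − 16 = 0  (binding)
  C2: 18 − 8 = 10  (slack)
  C3: 20 − 20 = 0  (binding)
  C4: 34 − 26 = 8  (slack)
  C5: 23 − 12 = 11  (slack)

Optimal: u = 2, v = 4
Binding: C1, C3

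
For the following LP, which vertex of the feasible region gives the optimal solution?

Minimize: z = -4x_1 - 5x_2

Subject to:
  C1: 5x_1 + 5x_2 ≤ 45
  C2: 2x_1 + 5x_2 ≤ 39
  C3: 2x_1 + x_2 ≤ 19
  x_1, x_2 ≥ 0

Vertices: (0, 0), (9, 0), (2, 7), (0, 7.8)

Evaluate the objective at each vertex of the feasible region:
  z(0, 0) = 0
  z(9, 0) = -36
  z(2, 7) = -43  ←
  z(0, 7.8) = -39
The minimum is at x_1 = 2, x_2 = 7.

(2, 7)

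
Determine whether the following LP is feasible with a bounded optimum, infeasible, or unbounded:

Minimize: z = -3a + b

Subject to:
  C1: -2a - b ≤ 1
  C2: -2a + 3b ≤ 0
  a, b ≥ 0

Unbounded (objective can decrease without bound)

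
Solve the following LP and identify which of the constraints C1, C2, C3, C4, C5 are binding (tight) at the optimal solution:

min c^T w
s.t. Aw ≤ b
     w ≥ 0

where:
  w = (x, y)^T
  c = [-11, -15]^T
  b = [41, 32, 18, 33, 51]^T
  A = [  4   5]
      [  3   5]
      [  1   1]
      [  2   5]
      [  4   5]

At x = 9, y = 1, compute slack b - a·x for each constraint:
  C1: 41 − 41 = 0  (binding)
  C2: 32 − 32 = 0  (binding)
  C3: 18 − 10 = 8  (slack)
  C4: 33 − 23 = 10  (slack)
  C5: 51 − 41 = 10  (slack)

Optimal: x = 9, y = 1
Binding: C1, C2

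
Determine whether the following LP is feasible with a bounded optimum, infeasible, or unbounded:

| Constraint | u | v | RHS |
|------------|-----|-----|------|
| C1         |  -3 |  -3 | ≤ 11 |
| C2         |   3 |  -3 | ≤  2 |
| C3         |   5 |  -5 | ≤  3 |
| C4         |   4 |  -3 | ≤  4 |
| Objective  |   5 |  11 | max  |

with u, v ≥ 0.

Unbounded (objective can increase without bound)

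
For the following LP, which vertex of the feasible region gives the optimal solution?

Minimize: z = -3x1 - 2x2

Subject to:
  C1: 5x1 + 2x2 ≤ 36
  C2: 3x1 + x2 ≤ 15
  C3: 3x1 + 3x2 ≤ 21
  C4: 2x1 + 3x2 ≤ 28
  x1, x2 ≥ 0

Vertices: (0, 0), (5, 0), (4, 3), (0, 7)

Evaluate the objective at each vertex of the feasible region:
  z(0, 0) = 0
  z(5, 0) = -15
  z(4, 3) = -18  ←
  z(0, 7) = -14
The minimum is at x1 = 4, x2 = 3.

(4, 3)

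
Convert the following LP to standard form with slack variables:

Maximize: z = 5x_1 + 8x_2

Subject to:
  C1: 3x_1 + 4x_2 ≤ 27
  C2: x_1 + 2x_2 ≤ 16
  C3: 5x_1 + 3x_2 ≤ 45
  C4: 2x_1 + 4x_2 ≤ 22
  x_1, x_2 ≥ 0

max z = 5x_1 + 8x_2

s.t.
  3x_1 + 4x_2 + s1 = 27
  x_1 + 2x_2 + s2 = 16
  5x_1 + 3x_2 + s3 = 45
  2x_1 + 4x_2 + s4 = 22
  x_1, x_2, s1, s2, s3, s4 ≥ 0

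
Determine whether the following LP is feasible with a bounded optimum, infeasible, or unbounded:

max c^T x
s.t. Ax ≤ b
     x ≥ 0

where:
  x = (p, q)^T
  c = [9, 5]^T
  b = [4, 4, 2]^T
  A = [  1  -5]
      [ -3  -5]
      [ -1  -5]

Unbounded (objective can increase without bound)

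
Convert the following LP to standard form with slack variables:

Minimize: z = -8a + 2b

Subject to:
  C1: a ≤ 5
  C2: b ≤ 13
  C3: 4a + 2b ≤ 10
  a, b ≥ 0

min z = -8a + 2b

s.t.
  a + s1 = 5
  b + s2 = 13
  4a + 2b + s3 = 10
  a, b, s1, s2, s3 ≥ 0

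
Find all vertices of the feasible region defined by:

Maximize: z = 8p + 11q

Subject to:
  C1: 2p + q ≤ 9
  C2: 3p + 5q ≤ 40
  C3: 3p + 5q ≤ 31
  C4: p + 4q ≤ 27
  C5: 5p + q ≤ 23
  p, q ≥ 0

(0, 0), (4.5, 0), (2, 5), (0, 6.2)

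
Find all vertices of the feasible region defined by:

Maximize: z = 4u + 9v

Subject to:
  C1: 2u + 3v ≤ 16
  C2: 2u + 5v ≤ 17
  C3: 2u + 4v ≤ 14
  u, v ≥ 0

(0, 0), (7, 0), (1, 3), (0, 3.4)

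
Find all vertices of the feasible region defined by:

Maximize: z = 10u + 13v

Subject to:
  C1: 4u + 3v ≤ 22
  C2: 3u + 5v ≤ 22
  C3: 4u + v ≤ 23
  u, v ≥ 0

(0, 0), (5.5, 0), (4, 2), (0, 4.4)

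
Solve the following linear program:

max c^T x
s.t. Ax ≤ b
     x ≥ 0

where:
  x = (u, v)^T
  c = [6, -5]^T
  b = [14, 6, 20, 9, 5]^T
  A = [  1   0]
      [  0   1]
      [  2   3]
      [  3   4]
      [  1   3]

Evaluate the objective at each vertex of the feasible region:
  z(0, 0) = 0
  z(3, 0) = 18  ←
  z(1.4, 1.2) = 2.4
  z(0, 1.667) = -8.333
The maximum is at u = 3, v = 0.

u = 3, v = 0, z = 18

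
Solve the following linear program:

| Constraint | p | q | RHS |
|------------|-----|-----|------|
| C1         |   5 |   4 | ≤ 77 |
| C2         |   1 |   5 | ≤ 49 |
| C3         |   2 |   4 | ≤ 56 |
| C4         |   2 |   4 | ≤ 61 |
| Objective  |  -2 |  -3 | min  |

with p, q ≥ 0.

Evaluate the objective at each vertex of the feasible region:
  z(0, 0) = 0
  z(15.4, 0) = -30.8
  z(9, 8) = -42  ←
  z(0, 9.8) = -29.4
The minimum is at p = 9, q = 8.

p = 9, q = 8, z = -42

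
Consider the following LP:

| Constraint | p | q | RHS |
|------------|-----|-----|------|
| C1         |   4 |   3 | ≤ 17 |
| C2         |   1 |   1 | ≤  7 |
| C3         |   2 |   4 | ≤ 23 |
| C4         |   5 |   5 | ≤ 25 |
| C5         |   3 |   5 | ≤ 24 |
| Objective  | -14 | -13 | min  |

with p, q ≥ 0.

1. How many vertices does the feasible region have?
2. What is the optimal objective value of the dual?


1. 5
2. -67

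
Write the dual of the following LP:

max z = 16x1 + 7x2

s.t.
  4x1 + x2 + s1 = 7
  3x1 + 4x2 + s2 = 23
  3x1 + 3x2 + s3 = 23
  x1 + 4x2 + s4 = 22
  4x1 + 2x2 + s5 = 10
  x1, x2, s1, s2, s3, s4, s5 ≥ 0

Primal max cᵀx s.t. Ax ≤ b, x ≥ 0  →  Dual min bᵀy s.t. Aᵀy ≥ c, y ≥ 0.

Minimize: z = 7y1 + 23y2 + 23y3 + 22y4 + 10y5

Subject to:
  4y1 + 3y2 + 3y3 + y4 + 4y5 ≥ 16
  y1 + 4y2 + 3y3 + 4y4 + 2y5 ≥ 7
  y1, y2, y3, y4, y5 ≥ 0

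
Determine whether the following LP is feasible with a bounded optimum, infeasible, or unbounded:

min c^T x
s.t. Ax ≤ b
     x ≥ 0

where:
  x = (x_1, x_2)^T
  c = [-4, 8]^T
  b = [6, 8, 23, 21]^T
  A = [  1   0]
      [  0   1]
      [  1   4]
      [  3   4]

Feasible with a bounded optimal solution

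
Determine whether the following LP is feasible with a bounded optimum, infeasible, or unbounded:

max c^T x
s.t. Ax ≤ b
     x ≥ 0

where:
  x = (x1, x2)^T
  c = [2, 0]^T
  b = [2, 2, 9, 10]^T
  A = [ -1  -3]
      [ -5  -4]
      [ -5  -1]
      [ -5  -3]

Unbounded (objective can increase without bound)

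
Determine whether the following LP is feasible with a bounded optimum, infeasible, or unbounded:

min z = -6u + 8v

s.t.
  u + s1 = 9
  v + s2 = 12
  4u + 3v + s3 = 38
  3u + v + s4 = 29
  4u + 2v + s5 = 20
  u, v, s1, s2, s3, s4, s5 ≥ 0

Feasible with a bounded optimal solution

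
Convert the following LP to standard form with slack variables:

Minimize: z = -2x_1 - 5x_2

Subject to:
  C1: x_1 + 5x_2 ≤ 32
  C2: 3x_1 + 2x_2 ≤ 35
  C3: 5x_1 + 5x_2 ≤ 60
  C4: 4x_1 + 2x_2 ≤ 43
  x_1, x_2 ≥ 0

min z = -2x_1 - 5x_2

s.t.
  x_1 + 5x_2 + s1 = 32
  3x_1 + 2x_2 + s2 = 35
  5x_1 + 5x_2 + s3 = 60
  4x_1 + 2x_2 + s4 = 43
  x_1, x_2, s1, s2, s3, s4 ≥ 0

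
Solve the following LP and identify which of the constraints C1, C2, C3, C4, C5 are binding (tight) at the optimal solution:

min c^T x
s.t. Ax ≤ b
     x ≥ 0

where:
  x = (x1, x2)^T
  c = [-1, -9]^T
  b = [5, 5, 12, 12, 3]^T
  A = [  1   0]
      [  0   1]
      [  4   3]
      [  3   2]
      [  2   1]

At x1 = 0, x2 = 3, compute slack b - a·x for each constraint:
  C1: 5 − 0 = 5  (slack)
  C2: 5 − 3 = 2  (slack)
  C3: 12 − 9 = 3  (slack)
  C4: 12 − 6 = 6  (slack)
  C5: 3 − 3 = 0  (binding)

Optimal: x1 = 0, x2 = 3
Binding: C5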